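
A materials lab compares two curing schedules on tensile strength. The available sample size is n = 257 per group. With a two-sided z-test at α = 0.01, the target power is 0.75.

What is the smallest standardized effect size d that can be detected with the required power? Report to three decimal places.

d ≈ 0.287

Required noncentrality: δ = z_{0.005} + z_{0.25} = 2.576 + 0.674 = 3.250.
(Lower-tail contribution to power is negligible for δ > 0.)
δ = d·√(n/2) ⇒ d = δ/√(n/2) = 3.250/√(257/2) = 0.2867.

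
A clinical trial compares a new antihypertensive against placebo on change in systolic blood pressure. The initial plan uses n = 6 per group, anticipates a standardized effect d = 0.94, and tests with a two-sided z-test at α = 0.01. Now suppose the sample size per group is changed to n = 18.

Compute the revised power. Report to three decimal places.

Power ≈ 0.596

With n = 18 per group: δ = d·√(n/2) = 0.94 × √(18/2) = 2.8200. Critical value z_{0.005} = 2.576.
Revised power = Φ(δ − 2.576) + Φ(−δ − 2.576) = Φ(0.244) + Φ(-5.396) = 0.5965 + 0.0000 = 0.5965.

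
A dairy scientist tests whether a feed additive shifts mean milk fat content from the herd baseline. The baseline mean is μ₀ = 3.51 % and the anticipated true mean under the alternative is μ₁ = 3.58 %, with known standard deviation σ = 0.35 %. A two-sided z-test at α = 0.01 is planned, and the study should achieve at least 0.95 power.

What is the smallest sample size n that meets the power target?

n = 446

Standardized effect: d = |μ₁ − μ₀| / σ = |3.58 − 3.51| / 0.35 = 0.2000
Set Φ(δ − 2.576) = 0.95; then δ − 2.576 = Φ⁻¹(0.95) = 1.645, giving δ = 4.221.
(The Φ(−δ − z_{α/2}) term is vanishingly small for δ > 0 and is dropped in the standard sample-size formula.)
δ = d·√n ⇒ n = (δ/d)² = (4.221 / 0.2000)² = 445.35.
Rounding up, n = 446.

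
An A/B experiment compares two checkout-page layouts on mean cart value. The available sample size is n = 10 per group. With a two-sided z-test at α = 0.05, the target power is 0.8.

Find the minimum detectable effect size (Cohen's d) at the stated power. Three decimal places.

d ≈ 1.253

Need Φ(δ − 1.960) = 0.8, so δ = 1.960 + 0.842 = 2.802.
(The second rejection-region term Φ(−δ − z_{α/2}) is negligible and dropped.)
δ = d·√(n/2) ⇒ d = δ/√(n/2) = 2.802/√(10/2) = 1.2529.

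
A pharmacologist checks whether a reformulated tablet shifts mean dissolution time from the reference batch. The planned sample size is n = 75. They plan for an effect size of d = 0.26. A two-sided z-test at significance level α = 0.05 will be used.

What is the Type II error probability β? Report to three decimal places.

Noncentrality parameter: δ = d·√n = 0.26 × √75 = 2.2517
Critical value for a two-sided test at α = 0.05: z_{α/2} = 1.960.
Power = Φ(δ − 1.960) + Φ(−δ − 1.960) = Φ(0.292) + Φ(-4.212) = 0.6147 + 0.0000 = 0.6148.
Type II error: β = 1 − power = 1 − 0.6148 = 0.3852.

β ≈ 0.385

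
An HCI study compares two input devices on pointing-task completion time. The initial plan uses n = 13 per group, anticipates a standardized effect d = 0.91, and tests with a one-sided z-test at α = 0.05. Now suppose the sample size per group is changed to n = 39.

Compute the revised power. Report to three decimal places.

Power ≈ 0.991

With n = 39 per group: δ = d·√(n/2) = 0.91 × √(39/2) = 4.0185. Critical value z_{0.05} = 1.645.
Revised power = Φ(δ − 1.645) = Φ(2.374) = 0.9912.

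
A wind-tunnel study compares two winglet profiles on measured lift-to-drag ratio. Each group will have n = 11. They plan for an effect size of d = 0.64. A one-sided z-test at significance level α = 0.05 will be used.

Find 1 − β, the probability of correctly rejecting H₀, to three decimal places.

Power ≈ 0.443

Noncentrality parameter: δ = d·√(n/2) = 0.64 × √(11/2) = 1.5009
Critical value for a one-sided test at α = 0.05: z_α = 1.645.
Power = Φ(δ − 1.645) = Φ(-0.144) = 0.4428.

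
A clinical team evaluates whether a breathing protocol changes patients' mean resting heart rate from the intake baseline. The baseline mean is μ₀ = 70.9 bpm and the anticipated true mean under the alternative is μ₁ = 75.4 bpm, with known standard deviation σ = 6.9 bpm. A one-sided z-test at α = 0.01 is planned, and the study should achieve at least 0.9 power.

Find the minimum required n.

Standardized effect: d = |μ₁ − μ₀| / σ = |75.4 − 70.9| / 6.9 = 0.6522
For power 0.9 need Φ(δ − z_{0.01}) = 0.9, so δ = z_{0.01} + z_{0.10} = 2.326 + 1.282 = 3.608.
δ = d·√n ⇒ n = (δ/d)² = (3.608 / 0.6522)² = 30.60.
Rounding up, n = 31.

n = 31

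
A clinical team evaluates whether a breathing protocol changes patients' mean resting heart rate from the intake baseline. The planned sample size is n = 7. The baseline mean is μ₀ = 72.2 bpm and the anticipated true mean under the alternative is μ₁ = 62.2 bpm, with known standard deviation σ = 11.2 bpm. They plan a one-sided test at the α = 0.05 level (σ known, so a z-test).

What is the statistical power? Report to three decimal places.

Power ≈ 0.763

Standardized effect: d = |μ₁ − μ₀| / σ = |62.2 − 72.2| / 11.2 = 0.8929
Noncentrality parameter: δ = d·√n = 0.8929 × √7 = 2.3623
Critical value for a one-sided test at α = 0.05: z_α = 1.645.
Power = P(Z > 1.645 − δ) = Φ(0.717) = 0.7634.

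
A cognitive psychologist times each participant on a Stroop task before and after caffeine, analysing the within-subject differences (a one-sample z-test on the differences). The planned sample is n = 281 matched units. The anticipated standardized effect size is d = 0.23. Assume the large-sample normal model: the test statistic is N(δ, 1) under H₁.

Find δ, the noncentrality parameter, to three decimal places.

The noncentrality parameter scales effect size by the design's sample-size factor: δ = d·√n = 0.23 × √281 = 3.8555

δ ≈ 3.856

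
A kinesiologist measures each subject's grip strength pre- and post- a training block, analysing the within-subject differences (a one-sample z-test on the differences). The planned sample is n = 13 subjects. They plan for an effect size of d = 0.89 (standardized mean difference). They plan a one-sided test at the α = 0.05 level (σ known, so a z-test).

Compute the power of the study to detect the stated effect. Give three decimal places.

Noncentrality parameter: δ = d·√n = 0.89 × √13 = 3.2089
Critical value for a one-sided test at α = 0.05: z_α = 1.645.
Power = Φ(δ − 1.645) = Φ(1.564) = 0.9411.

Power ≈ 0.941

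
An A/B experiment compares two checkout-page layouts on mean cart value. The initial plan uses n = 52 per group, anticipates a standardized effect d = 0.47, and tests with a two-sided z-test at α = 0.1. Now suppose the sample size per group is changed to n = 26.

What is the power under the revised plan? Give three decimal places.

With n = 26 per group: δ = d·√(n/2) = 0.47 × √(26/2) = 1.6946. Critical value z_{0.05} = 1.645.
Revised power = Φ(δ − 1.645) + Φ(−δ − 1.645) = Φ(0.050) + Φ(-3.339) = 0.5198 + 0.0004 = 0.5203.

Power ≈ 0.520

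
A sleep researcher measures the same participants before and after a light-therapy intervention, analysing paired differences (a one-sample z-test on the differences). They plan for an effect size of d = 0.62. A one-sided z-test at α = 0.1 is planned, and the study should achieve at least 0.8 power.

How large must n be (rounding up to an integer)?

For power 0.8 need Φ(δ − z_{0.1}) = 0.8, so δ = z_{0.1} + z_{0.20} = 1.282 + 0.842 = 2.123.
δ = d·√n ⇒ n = (δ/d)² = (2.123 / 0.62)² = 11.73.
Round up to the next whole unit.

n = 12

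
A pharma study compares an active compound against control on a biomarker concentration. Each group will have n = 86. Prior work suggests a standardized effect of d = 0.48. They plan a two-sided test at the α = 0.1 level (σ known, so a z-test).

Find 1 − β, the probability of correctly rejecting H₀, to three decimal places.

Power ≈ 0.934

Noncentrality parameter: δ = d·√(n/2) = 0.48 × √(86/2) = 3.1476
Two-sided α = 0.1 → critical value z_{0.05} = 1.645.
Power = Φ(δ − 1.645) + Φ(−δ − 1.645) = Φ(1.503) + Φ(-4.792) = 0.9335 + 0.0000 = 0.9335.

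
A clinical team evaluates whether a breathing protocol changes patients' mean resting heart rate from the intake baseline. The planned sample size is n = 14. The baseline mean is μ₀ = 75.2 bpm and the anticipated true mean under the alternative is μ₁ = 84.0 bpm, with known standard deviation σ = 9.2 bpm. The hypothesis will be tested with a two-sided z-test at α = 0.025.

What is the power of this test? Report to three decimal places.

Standardized effect: d = |μ₁ − μ₀| / σ = |84.0 − 75.2| / 9.2 = 0.9565
Noncentrality parameter: δ = d·√n = 0.9565 × √14 = 3.5790
Critical value for a two-sided test at α = 0.025: z_{α/2} = 2.241.
Power = Φ(δ − 2.241) + Φ(−δ − 2.241) = Φ(1.338) + Φ(-5.820) = 0.9095 + 0.0000 = 0.9095.

Power ≈ 0.909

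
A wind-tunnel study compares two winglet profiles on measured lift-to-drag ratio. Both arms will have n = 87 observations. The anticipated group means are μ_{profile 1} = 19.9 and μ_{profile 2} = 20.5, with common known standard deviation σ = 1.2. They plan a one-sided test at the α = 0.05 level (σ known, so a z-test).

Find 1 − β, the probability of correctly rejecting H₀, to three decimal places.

Standardized effect: d = |μ_{profile 1} − μ_{profile 2}| / σ = |19.9 − 20.5| / 1.2 = 0.5000
Noncentrality parameter: δ = d·√(n/2) = 0.5000 × √(87/2) = 3.2977
One-sided α = 0.05 → critical value z_{0.05} = 1.645.
Power = P(Z > 1.645 − δ) = Φ(1.653) = 0.9508.

Power ≈ 0.951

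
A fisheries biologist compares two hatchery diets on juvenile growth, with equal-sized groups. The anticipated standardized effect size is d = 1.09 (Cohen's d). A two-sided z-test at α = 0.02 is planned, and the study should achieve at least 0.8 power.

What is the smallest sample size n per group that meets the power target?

n = 17 per group

For power 0.8 need Φ(δ − z_{0.01}) = 0.8, so δ = z_{0.01} + z_{0.20} = 2.326 + 0.842 = 3.168.
(For δ > 0 the lower-tail rejection region contributes negligibly to power, so the one-term inversion is standard.)
δ = d·√(n/2) ⇒ n = 2(δ/d)² = 2 × (3.168 / 1.09)² = 16.89.
Round up to the next whole unit.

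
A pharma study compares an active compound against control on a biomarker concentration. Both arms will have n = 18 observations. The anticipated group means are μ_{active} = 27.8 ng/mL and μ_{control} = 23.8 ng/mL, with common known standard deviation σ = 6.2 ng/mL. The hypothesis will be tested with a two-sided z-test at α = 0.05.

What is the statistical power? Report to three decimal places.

Power ≈ 0.490

Standardized effect: d = |μ_{active} − μ_{control}| / σ = |27.8 − 23.8| / 6.2 = 0.6452
Noncentrality parameter: λ = d·√(n/2) = 0.6452 × √(18/2) = 1.9355
Two-sided α = 0.05 → critical value z_{0.025} = 1.960.
Power = Φ(λ − 1.960) + Φ(−λ − 1.960) = Φ(-0.024) + Φ(-3.895) = 0.4902 + 0.0000 = 0.4903.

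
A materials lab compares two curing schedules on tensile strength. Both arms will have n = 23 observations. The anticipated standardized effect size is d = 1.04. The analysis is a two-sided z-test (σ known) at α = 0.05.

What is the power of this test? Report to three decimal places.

Power ≈ 0.941

Noncentrality parameter: δ = d·√(n/2) = 1.04 × √(23/2) = 3.5268
Two-sided α = 0.05 → critical value z_{0.025} = 1.960.
Power = Φ(δ − 1.960) + Φ(−δ − 1.960) = Φ(1.567) + Φ(-5.487) = 0.9414 + 0.0000 = 0.9414.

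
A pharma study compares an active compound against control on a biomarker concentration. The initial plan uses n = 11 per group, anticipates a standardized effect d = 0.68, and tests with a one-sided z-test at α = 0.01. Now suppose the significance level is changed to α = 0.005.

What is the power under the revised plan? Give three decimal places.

δ = d·√(n/2) = 0.68 × √(11/2) = 1.5947 (unchanged). New critical value: z_{0.005} = 2.576.
Revised power = Φ(δ − 2.576) = Φ(-0.981) = 0.1633.

Power ≈ 0.163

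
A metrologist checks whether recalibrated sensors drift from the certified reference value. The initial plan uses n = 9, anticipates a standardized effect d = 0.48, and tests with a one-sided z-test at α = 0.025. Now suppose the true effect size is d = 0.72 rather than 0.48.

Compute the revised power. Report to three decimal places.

Power ≈ 0.579

With d = 0.72: δ = d·√n = 0.72 × √9 = 2.1600. Critical value z_{0.025} = 1.960.
Revised power = P(Z > 1.960 − δ) = Φ(0.200) = 0.5793.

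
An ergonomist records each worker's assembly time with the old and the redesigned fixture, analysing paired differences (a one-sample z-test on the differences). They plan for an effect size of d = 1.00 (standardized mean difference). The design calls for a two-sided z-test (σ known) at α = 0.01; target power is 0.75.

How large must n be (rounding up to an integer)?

For power 0.75 need Φ(δ − z_{0.005}) = 0.75, so δ = z_{0.005} + z_{0.25} = 2.576 + 0.674 = 3.250.
(The Φ(−δ − z_{α/2}) term is vanishingly small for δ > 0 and is dropped in the standard sample-size formula.)
δ = d·√n ⇒ n = (δ/d)² = (3.250 / 1.00)² = 10.56.
Round up to the next whole unit.

n = 11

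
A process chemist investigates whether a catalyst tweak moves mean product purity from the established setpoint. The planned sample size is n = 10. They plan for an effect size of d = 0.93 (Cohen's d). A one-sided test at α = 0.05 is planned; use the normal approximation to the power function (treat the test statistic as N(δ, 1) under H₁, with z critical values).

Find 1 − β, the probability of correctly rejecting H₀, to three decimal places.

Power ≈ 0.903

Noncentrality parameter: δ = d·√n = 0.93 × √10 = 2.9409
One-sided α = 0.05 → critical value z_{0.05} = 1.645.
Power = Φ(δ − 1.645) = Φ(1.296) = 0.9025.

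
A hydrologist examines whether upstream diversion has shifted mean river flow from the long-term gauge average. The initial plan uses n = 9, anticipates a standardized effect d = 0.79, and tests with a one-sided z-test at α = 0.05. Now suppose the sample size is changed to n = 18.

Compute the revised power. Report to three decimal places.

With n = 18: δ = d·√n = 0.79 × √18 = 3.3517. Critical value z_{0.05} = 1.645.
Revised power = P(Z > 1.645 − δ) = Φ(1.707) = 0.9561.

Power ≈ 0.956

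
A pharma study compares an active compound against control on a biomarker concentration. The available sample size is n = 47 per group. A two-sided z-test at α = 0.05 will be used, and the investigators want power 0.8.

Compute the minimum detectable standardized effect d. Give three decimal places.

Need Φ(δ − 1.960) = 0.8, so δ = 1.960 + 0.842 = 2.802.
(Lower-tail contribution to power is negligible for δ > 0.)
δ = d·√(n/2) ⇒ d = δ/√(n/2) = 2.802/√(47/2) = 0.5779.

d ≈ 0.578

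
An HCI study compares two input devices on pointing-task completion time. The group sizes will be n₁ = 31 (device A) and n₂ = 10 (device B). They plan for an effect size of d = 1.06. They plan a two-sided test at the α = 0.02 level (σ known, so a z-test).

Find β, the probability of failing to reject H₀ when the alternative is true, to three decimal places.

Noncentrality parameter: δ = d / √(1/n₁ + 1/n₂) = 1.06 / √(1/31 + 1/10) = 2.9147
Two-sided α = 0.02 → critical value z_{0.01} = 2.326.
Power = Φ(δ − 2.326) + Φ(−δ − 2.326) = Φ(0.588) + Φ(-5.241) = 0.7219 + 0.0000 = 0.7219.
Type II error: β = 1 − power = 1 − 0.7219 = 0.2781.

β ≈ 0.278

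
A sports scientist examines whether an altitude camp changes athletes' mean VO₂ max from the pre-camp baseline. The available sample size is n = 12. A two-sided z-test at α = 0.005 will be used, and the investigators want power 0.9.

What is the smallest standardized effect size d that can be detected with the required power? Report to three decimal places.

Required noncentrality: δ = z_{0.0025} + z_{0.10} = 2.807 + 1.282 = 4.089.
(The second rejection-region term Φ(−δ − z_{α/2}) is negligible and dropped.)
δ = d·√n ⇒ d = δ/√n = 4.089/√12 = 1.1803.

d ≈ 1.180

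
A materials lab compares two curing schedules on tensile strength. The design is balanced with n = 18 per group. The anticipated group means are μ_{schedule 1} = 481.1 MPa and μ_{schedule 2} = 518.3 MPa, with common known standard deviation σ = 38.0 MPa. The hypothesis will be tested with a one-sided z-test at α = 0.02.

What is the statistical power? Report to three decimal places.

Standardized effect: d = |μ_{schedule 1} − μ_{schedule 2}| / σ = |481.1 − 518.3| / 38.0 = 0.9789
Noncentrality parameter: δ = d·√(n/2) = 0.9789 × √(18/2) = 2.9368
Critical value for a one-sided test at α = 0.02: z_α = 2.054.
Power = P(Z > 2.054 − δ) = Φ(0.883) = 0.8114.

Power ≈ 0.811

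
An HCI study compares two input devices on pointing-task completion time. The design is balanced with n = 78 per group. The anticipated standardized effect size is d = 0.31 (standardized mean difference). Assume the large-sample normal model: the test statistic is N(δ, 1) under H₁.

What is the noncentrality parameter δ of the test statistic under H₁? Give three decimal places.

δ = d·√(n/2) = 0.31 × √(78/2) = 1.9359

δ ≈ 1.936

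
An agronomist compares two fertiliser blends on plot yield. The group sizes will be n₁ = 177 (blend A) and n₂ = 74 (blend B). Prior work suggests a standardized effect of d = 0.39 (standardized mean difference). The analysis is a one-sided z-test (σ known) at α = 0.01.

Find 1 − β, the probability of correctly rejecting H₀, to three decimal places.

Noncentrality parameter: δ = d / √(1/n₁ + 1/n₂) = 0.39 / √(1/177 + 1/74) = 2.8173
Critical value for a one-sided test at α = 0.01: z_α = 2.326.
Power = P(Z > 2.326 − δ) = Φ(0.491) = 0.6883.

Power ≈ 0.688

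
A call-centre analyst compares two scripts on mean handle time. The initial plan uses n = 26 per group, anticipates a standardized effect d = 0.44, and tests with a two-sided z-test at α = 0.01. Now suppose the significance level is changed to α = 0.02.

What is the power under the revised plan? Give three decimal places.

δ = d·√(n/2) = 0.44 × √(26/2) = 1.5864 (unchanged). New critical value: z_{0.01} = 2.326.
Revised power = Φ(δ − 2.326) + Φ(−δ − 2.326) = Φ(-0.740) + Φ(-3.913) = 0.2297 + 0.0000 = 0.2297.

Power ≈ 0.230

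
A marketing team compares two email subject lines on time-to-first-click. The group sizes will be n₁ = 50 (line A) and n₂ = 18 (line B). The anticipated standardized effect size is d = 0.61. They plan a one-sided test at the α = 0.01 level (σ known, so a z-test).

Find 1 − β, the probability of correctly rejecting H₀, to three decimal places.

Power ≈ 0.457

Noncentrality parameter: δ = d / √(1/n₁ + 1/n₂) = 0.61 / √(1/50 + 1/18) = 2.2192
One-sided α = 0.01 → critical value z_{0.01} = 2.326.
Power = P(Z > 2.326 − δ) = Φ(-0.107) = 0.4573.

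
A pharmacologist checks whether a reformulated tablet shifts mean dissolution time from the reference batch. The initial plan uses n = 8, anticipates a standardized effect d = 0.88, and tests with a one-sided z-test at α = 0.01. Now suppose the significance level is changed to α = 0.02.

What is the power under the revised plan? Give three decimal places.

Power ≈ 0.668

δ = d·√n = 0.88 × √8 = 2.4890 (unchanged). New critical value: z_{0.02} = 2.054.
Revised power = P(Z > 2.054 − δ) = Φ(0.435) = 0.6683.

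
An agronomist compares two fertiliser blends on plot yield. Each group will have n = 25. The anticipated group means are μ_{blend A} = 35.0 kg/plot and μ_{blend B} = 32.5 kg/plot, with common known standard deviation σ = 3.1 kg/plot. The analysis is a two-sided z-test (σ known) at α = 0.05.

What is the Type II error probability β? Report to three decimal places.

Standardized effect: d = |μ_{blend A} − μ_{blend B}| / σ = |35.0 − 32.5| / 3.1 = 0.8065
Noncentrality parameter: δ = d·√(n/2) = 0.8065 × √(25/2) = 2.8512
Two-sided α = 0.05 → critical value z_{0.025} = 1.960.
Power = Φ(δ − 1.960) + Φ(−δ − 1.960) = Φ(0.891) + Φ(-4.811) = 0.8136 + 0.0000 = 0.8136.
Type II error: β = 1 − power = 1 − 0.8136 = 0.1864.

β ≈ 0.186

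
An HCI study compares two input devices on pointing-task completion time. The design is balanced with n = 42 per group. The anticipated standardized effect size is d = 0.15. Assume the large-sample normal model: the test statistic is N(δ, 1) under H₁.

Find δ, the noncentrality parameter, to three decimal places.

The noncentrality parameter scales effect size by the design's sample-size factor: δ = d·√(n/2) = 0.15 × √(42/2) = 0.6874

δ ≈ 0.687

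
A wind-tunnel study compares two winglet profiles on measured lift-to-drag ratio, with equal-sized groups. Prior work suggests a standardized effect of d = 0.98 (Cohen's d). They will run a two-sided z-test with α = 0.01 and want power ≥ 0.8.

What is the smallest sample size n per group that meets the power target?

n = 25 per group

For power 0.8 need Φ(δ − z_{0.005}) = 0.8, so δ = z_{0.005} + z_{0.20} = 2.576 + 0.842 = 3.417.
(For δ > 0 the lower-tail rejection region contributes negligibly to power, so the one-term inversion is standard.)
δ = d·√(n/2) ⇒ n = 2(δ/d)² = 2 × (3.417 / 0.98)² = 24.32.
Round up to the next whole unit.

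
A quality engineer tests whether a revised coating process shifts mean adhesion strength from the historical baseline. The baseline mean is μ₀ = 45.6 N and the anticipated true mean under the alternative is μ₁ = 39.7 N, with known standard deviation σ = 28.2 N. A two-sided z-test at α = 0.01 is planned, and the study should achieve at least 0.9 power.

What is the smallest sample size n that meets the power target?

Standardized effect: d = |μ₁ − μ₀| / σ = |39.7 − 45.6| / 28.2 = 0.2092
For power 0.9 need Φ(δ − z_{0.005}) = 0.9, so δ = z_{0.005} + z_{0.10} = 2.576 + 1.282 = 3.857.
(For δ > 0 the lower-tail rejection region contributes negligibly to power, so the one-term inversion is standard.)
δ = d·√n ⇒ n = (δ/d)² = (3.857 / 0.2092)² = 339.92.
Round up to the next whole unit.

n = 340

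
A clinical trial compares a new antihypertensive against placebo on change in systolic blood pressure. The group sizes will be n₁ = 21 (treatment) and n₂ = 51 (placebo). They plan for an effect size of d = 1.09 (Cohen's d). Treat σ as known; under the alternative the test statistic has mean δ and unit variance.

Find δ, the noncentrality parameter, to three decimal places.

δ ≈ 4.204

The noncentrality parameter scales effect size by the design's sample-size factor: δ = d / √(1/n₁ + 1/n₂) = 1.09 / √(1/21 + 1/51) = 4.2039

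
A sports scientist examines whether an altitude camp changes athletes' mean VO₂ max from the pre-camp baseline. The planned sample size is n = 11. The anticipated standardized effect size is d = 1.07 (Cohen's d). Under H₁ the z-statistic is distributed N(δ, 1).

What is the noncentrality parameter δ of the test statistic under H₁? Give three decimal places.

δ ≈ 3.549

δ = d·√n = 1.07 × √11 = 3.5488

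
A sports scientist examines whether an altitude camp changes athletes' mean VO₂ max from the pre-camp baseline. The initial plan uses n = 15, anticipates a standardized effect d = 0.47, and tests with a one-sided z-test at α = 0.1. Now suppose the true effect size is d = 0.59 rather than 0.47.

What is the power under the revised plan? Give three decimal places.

With d = 0.59: δ = d·√n = 0.59 × √15 = 2.2851. Critical value z_{0.1} = 1.282.
Revised power = Φ(δ − 1.282) = Φ(1.004) = 0.8422.

Power ≈ 0.842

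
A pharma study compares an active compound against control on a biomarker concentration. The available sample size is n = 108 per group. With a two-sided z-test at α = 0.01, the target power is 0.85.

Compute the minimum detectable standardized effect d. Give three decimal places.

d ≈ 0.492

Need Φ(δ − 2.576) = 0.85, so δ = 2.576 + 1.036 = 3.612.
(Lower-tail contribution to power is negligible for δ > 0.)
δ = d·√(n/2) ⇒ d = δ/√(n/2) = 3.612/√(108/2) = 0.4916.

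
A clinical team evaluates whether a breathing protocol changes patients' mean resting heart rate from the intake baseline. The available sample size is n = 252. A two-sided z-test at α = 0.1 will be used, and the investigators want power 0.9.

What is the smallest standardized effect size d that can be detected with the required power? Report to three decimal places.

Need Φ(δ − 1.645) = 0.9, so δ = 1.645 + 1.282 = 2.926.
(Lower-tail contribution to power is negligible for δ > 0.)
δ = d·√n ⇒ d = δ/√n = 2.926/√252 = 0.1843.

d ≈ 0.184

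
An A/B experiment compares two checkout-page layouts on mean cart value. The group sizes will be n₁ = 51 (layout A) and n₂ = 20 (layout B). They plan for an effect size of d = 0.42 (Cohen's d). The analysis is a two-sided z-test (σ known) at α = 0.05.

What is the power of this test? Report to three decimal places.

Power ≈ 0.357

Noncentrality parameter: δ = d / √(1/n₁ + 1/n₂) = 0.42 / √(1/51 + 1/20) = 1.5919
Critical value for a two-sided test at α = 0.05: z_{α/2} = 1.960.
Power = Φ(δ − 1.960) + Φ(−δ − 1.960) = Φ(-0.368) + Φ(-3.552) = 0.3564 + 0.0002 = 0.3566.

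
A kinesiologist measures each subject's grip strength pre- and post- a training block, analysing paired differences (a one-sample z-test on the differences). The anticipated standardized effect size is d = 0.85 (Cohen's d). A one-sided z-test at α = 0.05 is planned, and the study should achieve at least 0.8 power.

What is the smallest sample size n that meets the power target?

n = 9

For power 0.8 need Φ(δ − z_{0.05}) = 0.8, so δ = z_{0.05} + z_{0.20} = 1.645 + 0.842 = 2.486.
δ = d·√n ⇒ n = (δ/d)² = (2.486 / 0.85)² = 8.56.
Rounding up, n = 9.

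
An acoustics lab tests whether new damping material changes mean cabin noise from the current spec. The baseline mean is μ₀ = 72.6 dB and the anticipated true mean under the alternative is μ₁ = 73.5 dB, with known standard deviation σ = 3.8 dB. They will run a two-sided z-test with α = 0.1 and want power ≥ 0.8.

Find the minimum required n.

n = 111

Standardized effect: d = |μ₁ − μ₀| / σ = |73.5 − 72.6| / 3.8 = 0.2368
For power 0.8 need Φ(δ − z_{0.05}) = 0.8, so δ = z_{0.05} + z_{0.20} = 1.645 + 0.842 = 2.486.
(For δ > 0 the lower-tail rejection region contributes negligibly to power, so the one-term inversion is standard.)
δ = d·√n ⇒ n = (δ/d)² = (2.486 / 0.2368)² = 110.22.
Rounding up, n = 111.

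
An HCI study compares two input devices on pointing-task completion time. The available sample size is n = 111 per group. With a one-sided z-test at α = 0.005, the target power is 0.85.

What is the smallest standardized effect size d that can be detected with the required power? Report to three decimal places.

d ≈ 0.485

Need Φ(δ − 2.576) = 0.85, so δ = 2.576 + 1.036 = 3.612.
δ = d·√(n/2) ⇒ d = δ/√(n/2) = 3.612/√(111/2) = 0.4849.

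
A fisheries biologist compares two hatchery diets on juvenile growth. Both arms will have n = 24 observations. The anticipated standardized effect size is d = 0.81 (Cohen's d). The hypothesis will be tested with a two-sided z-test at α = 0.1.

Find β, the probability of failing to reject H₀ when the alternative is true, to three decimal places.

Noncentrality parameter: δ = d·√(n/2) = 0.81 × √(24/2) = 2.8059
Two-sided α = 0.1 → critical value z_{0.05} = 1.645.
Power = Φ(δ − 1.645) + Φ(−δ − 1.645) = Φ(1.161) + Φ(-4.451) = 0.8772 + 0.0000 = 0.8772.
Type II error: β = 1 − power = 1 − 0.8772 = 0.1228.

β ≈ 0.123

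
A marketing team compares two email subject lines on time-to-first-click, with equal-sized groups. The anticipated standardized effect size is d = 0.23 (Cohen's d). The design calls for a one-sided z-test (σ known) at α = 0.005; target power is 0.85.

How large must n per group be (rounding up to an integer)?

n = 494 per group

Set Φ(δ − 2.576) = 0.85; then δ − 2.576 = Φ⁻¹(0.85) = 1.036, giving δ = 3.612.
δ = d·√(n/2) ⇒ n = 2(δ/d)² = 2 × (3.612 / 0.23)² = 493.32.
Rounding up, n = 494 per group.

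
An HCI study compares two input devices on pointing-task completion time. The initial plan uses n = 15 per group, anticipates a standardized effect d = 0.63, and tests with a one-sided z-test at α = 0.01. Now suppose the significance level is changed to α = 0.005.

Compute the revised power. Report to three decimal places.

δ = d·√(n/2) = 0.63 × √(15/2) = 1.7253 (unchanged). New critical value: z_{0.005} = 2.576.
Revised power = Φ(δ − 2.576) = Φ(-0.851) = 0.1975.

Power ≈ 0.198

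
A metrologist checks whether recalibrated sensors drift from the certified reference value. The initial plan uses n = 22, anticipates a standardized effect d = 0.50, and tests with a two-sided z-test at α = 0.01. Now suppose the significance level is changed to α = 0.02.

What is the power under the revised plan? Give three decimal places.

δ = d·√n = 0.50 × √22 = 2.3452 (unchanged). New critical value: z_{0.01} = 2.326.
Revised power = Φ(δ − 2.326) + Φ(−δ − 2.326) = Φ(0.019) + Φ(-4.672) = 0.5075 + 0.0000 = 0.5075.

Power ≈ 0.508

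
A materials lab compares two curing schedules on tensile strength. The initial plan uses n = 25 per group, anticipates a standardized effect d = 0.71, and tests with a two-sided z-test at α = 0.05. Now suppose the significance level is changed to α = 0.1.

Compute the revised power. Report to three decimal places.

δ = d·√(n/2) = 0.71 × √(25/2) = 2.5102 (unchanged). New critical value: z_{0.05} = 1.645.
Revised power = Φ(δ − 1.645) + Φ(−δ − 1.645) = Φ(0.865) + Φ(-4.155) = 0.8066 + 0.0000 = 0.8066.

Power ≈ 0.807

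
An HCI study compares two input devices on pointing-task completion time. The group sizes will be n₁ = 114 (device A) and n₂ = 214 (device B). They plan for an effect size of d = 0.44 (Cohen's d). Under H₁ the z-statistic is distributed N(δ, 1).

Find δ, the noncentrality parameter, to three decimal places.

δ ≈ 3.795

δ = d / √(1/n₁ + 1/n₂) = 0.44 / √(1/114 + 1/214) = 3.7947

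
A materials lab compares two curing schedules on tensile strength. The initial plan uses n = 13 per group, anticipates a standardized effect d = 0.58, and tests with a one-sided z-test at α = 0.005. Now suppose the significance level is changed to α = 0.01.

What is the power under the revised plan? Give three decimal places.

δ = d·√(n/2) = 0.58 × √(13/2) = 1.4787 (unchanged). New critical value: z_{0.01} = 2.326.
Revised power = Φ(δ − 2.326) = Φ(-0.848) = 0.1983.

Power ≈ 0.198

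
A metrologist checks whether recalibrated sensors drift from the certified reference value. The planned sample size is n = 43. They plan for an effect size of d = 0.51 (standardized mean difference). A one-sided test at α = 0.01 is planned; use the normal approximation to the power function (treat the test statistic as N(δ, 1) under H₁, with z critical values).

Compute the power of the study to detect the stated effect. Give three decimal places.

Power ≈ 0.846

Noncentrality parameter: δ = d·√n = 0.51 × √43 = 3.3443
One-sided α = 0.01 → critical value z_{0.01} = 2.326.
Power = Φ(δ − 2.326) = Φ(1.018) = 0.8456.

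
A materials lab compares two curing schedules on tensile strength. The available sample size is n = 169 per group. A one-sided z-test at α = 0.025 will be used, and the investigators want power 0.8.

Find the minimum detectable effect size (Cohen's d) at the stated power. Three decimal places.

d ≈ 0.305

Need Φ(δ − 1.960) = 0.8, so δ = 1.960 + 0.842 = 2.802.
δ = d·√(n/2) ⇒ d = δ/√(n/2) = 2.802/√(169/2) = 0.3048.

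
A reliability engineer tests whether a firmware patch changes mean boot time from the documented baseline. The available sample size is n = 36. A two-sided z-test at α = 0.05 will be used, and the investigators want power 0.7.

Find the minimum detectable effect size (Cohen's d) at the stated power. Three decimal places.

d ≈ 0.414

Need Φ(δ − 1.960) = 0.7, so δ = 1.960 + 0.524 = 2.484.
(Lower-tail contribution to power is negligible for δ > 0.)
δ = d·√n ⇒ d = δ/√n = 2.484/√36 = 0.4141.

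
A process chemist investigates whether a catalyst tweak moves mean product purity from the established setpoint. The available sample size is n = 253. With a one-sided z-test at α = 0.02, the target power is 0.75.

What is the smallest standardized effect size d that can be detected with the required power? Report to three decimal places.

Need Φ(δ − 2.054) = 0.75, so δ = 2.054 + 0.674 = 2.728.
δ = d·√n ⇒ d = δ/√n = 2.728/√253 = 0.1715.

d ≈ 0.172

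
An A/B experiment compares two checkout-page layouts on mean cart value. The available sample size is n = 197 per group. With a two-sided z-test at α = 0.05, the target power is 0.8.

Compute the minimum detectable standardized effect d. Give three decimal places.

d ≈ 0.282

Need Φ(δ − 1.960) = 0.8, so δ = 1.960 + 0.842 = 2.802.
(Lower-tail contribution to power is negligible for δ > 0.)
δ = d·√(n/2) ⇒ d = δ/√(n/2) = 2.802/√(197/2) = 0.2823.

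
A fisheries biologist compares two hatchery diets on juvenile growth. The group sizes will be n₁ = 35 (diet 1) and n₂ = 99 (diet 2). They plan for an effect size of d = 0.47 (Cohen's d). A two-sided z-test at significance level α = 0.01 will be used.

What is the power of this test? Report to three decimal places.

Noncentrality parameter: δ = d / √(1/n₁ + 1/n₂) = 0.47 / √(1/35 + 1/99) = 2.3900
Two-sided α = 0.01 → critical value z_{0.005} = 2.576.
Power = Φ(δ − 2.576) + Φ(−δ − 2.576) = Φ(-0.186) + Φ(-4.966) = 0.4263 + 0.0000 = 0.4263.

Power ≈ 0.426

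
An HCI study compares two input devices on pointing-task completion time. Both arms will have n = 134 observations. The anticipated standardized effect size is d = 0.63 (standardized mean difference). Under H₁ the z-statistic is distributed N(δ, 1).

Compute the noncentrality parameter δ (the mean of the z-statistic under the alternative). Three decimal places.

δ ≈ 5.157

δ = d·√(n/2) = 0.63 × √(134/2) = 5.1568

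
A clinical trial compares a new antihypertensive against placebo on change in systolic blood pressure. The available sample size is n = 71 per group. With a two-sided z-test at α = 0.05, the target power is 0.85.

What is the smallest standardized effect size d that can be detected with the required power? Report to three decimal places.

Need Φ(δ − 1.960) = 0.85, so δ = 1.960 + 1.036 = 2.996.
(Lower-tail contribution to power is negligible for δ > 0.)
δ = d·√(n/2) ⇒ d = δ/√(n/2) = 2.996/√(71/2) = 0.5029.

d ≈ 0.503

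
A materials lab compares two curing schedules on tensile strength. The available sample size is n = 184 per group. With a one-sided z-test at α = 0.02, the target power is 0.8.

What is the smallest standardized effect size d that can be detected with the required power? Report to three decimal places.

Need Φ(δ − 2.054) = 0.8, so δ = 2.054 + 0.842 = 2.895.
δ = d·√(n/2) ⇒ d = δ/√(n/2) = 2.895/√(184/2) = 0.3019.

d ≈ 0.302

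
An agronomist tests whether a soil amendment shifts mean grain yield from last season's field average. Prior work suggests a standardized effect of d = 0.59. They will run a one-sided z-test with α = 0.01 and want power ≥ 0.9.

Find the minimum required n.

n = 38

For power 0.9 need Φ(δ − z_{0.01}) = 0.9, so δ = z_{0.01} + z_{0.10} = 2.326 + 1.282 = 3.608.
δ = d·√n ⇒ n = (δ/d)² = (3.608 / 0.59)² = 37.39.
Round up to the next whole unit.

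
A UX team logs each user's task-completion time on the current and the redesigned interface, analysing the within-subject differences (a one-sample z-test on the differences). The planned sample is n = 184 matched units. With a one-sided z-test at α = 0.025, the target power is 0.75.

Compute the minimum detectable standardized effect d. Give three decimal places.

d ≈ 0.194

Required noncentrality: δ = z_{0.025} + z_{0.25} = 1.960 + 0.674 = 2.634.
δ = d·√n ⇒ d = δ/√n = 2.634/√184 = 0.1942.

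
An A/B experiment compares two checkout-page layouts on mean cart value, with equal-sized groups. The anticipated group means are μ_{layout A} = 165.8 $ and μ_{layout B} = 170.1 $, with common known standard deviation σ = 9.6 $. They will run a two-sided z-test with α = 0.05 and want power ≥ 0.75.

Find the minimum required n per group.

n = 70 per group

Standardized effect: d = |μ_{layout A} − μ_{layout B}| / σ = |165.8 − 170.1| / 9.6 = 0.4479
For power 0.75 need Φ(δ − z_{0.025}) = 0.75, so δ = z_{0.025} + z_{0.25} = 1.960 + 0.674 = 2.634.
(The Φ(−δ − z_{α/2}) term is vanishingly small for δ > 0 and is dropped in the standard sample-size formula.)
δ = d·√(n/2) ⇒ n = 2(δ/d)² = 2 × (2.634 / 0.4479)² = 69.19.
Rounding up, n = 70 per group.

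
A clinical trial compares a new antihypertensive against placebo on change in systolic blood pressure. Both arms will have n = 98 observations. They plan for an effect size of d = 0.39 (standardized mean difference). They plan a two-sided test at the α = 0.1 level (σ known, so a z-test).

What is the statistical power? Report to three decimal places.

Noncentrality parameter: δ = d·√(n/2) = 0.39 × √(98/2) = 2.7300
Two-sided α = 0.1 → critical value z_{0.05} = 1.645.
Power = Φ(δ − 1.645) + Φ(−δ − 1.645) = Φ(1.085) + Φ(-4.375) = 0.8611 + 0.0000 = 0.8611.

Power ≈ 0.861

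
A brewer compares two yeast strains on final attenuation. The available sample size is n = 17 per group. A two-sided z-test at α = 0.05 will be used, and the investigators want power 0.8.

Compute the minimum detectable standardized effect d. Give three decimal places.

Need Φ(δ − 1.960) = 0.8, so δ = 1.960 + 0.842 = 2.802.
(The second rejection-region term Φ(−δ − z_{α/2}) is negligible and dropped.)
δ = d·√(n/2) ⇒ d = δ/√(n/2) = 2.802/√(17/2) = 0.9609.

d ≈ 0.961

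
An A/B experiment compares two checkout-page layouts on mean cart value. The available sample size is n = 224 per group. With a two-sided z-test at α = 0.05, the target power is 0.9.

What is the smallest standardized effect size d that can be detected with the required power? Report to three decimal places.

d ≈ 0.306

Required noncentrality: δ = z_{0.025} + z_{0.10} = 1.960 + 1.282 = 3.242.
(Lower-tail contribution to power is negligible for δ > 0.)
δ = d·√(n/2) ⇒ d = δ/√(n/2) = 3.242/√(224/2) = 0.3063.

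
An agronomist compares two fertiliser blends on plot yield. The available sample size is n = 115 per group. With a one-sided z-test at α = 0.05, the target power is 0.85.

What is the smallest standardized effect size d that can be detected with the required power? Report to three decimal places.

d ≈ 0.354

Required noncentrality: δ = z_{0.05} + z_{0.15} = 1.645 + 1.036 = 2.681.
δ = d·√(n/2) ⇒ d = δ/√(n/2) = 2.681/√(115/2) = 0.3536.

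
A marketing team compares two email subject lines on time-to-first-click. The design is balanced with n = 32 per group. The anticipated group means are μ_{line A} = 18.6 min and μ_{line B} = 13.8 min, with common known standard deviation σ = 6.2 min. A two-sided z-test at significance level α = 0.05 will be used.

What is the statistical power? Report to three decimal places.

Standardized effect: d = |μ_{line A} − μ_{line B}| / σ = |18.6 − 13.8| / 6.2 = 0.7742
Noncentrality parameter: δ = d·√(n/2) = 0.7742 × √(32/2) = 3.0968
Critical value for a two-sided test at α = 0.05: z_{α/2} = 1.960.
Power = Φ(δ − 1.960) + Φ(−δ − 1.960) = Φ(1.137) + Φ(-5.057) = 0.8722 + 0.0000 = 0.8722.

Power ≈ 0.872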